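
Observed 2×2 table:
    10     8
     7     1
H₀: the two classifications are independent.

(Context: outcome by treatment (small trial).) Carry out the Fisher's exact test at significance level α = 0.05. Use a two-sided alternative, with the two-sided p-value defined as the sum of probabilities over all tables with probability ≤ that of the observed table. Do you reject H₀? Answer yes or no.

Margins: r₁=18, r₂=8, c₁=17, c₂=9, n=26
p_obs = C(18,10)·C(8,7)/C(26,17); sum pmf over tables with pmf ≤ p_obs
p-value (two-sided) = 0.19015
At α=0.05: p ≥ α → fail to reject H₀

reject H₀: no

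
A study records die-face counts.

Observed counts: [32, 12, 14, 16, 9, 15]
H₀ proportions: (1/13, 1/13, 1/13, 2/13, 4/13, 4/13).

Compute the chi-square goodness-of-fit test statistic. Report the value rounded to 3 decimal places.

n = 98; E_i = n·p_i = [7.54, 7.54, 7.54, 15.08, 30.15, 30.15]
χ² = (32−7.54)²/7.54 + (12−7.54)²/7.54 + (14−7.54)²/7.54 + (16−15.08)²/15.08 + (9−30.15)²/30.15 + (15−30.15)²/30.15 = 110.0663
df = 5

test statistic = 110.066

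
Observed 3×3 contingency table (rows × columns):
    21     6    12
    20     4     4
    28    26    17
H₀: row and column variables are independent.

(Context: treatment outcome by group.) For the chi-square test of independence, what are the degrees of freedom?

df = (r−1)(c−1) = (3−1)·(3−1) = 4

degrees of freedom = 4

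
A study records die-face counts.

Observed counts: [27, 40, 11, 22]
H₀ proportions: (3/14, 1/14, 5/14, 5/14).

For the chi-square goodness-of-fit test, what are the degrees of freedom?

degrees of freedom = 3

df = k − 1 = 4 − 1 = 3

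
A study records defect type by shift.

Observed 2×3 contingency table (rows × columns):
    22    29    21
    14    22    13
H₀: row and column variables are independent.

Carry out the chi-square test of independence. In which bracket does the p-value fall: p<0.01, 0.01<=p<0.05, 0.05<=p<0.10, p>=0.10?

Row totals [72, 49], col totals [36, 51, 34], n=121
χ² = (22−21.42)²/21.42 + (29−30.35)²/30.35 + (21−20.23)²/20.23 + (14−14.58)²/14.58 + (22−20.65)²/20.65 + (13−13.77)²/13.77 = 0.2583
df = 2
p-value (upper-tail) = 0.87882
→ bracket: p>=0.10

p-value bracket: p>=0.10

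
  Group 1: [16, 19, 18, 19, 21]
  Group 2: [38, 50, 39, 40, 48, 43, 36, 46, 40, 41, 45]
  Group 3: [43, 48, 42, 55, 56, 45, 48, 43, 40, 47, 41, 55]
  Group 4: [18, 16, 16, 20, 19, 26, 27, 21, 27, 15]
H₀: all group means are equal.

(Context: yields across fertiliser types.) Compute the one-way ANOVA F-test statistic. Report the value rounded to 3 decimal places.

test statistic = 85.804

Group means [18.60, 42.36, 46.92, 20.50], grand mean 34.921
SSB = Σnᵢ(x̄ᵢ−x̄)² = 5747.601; SSW = ΣΣ(x−x̄ᵢ)² = 759.162
MSB = 5747.601/3 = 1915.8670; MSW = 759.162/34 = 22.3283
F = MSB/MSW = 85.8044
df = (3, 34)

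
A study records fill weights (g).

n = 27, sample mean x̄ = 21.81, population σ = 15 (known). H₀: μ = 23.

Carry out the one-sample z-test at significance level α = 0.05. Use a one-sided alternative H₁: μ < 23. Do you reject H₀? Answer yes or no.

SE = σ/√n = 15/√27 = 2.8868
z = (x̄−μ₀)/SE = (21.81−23)/2.8868 = -0.4122
p-value (one-sided, H₁ less) = 0.34009
At α=0.05: p ≥ α → fail to reject H₀

reject H₀: no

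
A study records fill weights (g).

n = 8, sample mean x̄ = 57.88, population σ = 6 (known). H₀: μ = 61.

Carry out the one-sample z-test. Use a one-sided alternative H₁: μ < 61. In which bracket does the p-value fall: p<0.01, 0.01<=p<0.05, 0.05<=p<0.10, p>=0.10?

p-value bracket: 0.05<=p<0.10

SE = σ/√n = 6/√8 = 2.1213
z = (x̄−μ₀)/SE = (57.88−61)/2.1213 = -1.4708
p-value (one-sided, H₁ less) = 0.07068
→ bracket: 0.05<=p<0.10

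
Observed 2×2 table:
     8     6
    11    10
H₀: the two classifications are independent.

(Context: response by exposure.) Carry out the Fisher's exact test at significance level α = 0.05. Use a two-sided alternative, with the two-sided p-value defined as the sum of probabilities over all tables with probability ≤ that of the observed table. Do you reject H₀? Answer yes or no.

reject H₀: no

Margins: r₁=14, r₂=21, c₁=19, c₂=16, n=35
p_obs = C(14,8)·C(21,11)/C(35,19); sum pmf over tables with pmf ≤ p_obs
p-value (two-sided) = 1.00000
At α=0.05: p ≥ α → fail to reject H₀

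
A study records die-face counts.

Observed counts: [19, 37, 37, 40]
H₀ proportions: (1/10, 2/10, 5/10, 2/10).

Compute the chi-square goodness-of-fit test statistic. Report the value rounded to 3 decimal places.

test statistic = 26.346

n = 133; E_i = n·p_i = [13.30, 26.60, 66.50, 26.60]
χ² = (19−13.30)²/13.30 + (37−26.60)²/26.60 + (37−66.50)²/66.50 + (40−26.60)²/26.60 = 26.3459
df = 3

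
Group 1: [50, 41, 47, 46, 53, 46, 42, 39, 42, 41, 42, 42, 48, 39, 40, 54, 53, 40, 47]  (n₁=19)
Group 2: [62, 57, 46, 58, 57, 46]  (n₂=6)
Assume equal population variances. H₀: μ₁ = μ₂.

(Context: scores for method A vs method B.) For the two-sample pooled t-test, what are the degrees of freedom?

degrees of freedom = 23

df = n₁ + n₂ − 2 = 19 + 6 − 2 = 23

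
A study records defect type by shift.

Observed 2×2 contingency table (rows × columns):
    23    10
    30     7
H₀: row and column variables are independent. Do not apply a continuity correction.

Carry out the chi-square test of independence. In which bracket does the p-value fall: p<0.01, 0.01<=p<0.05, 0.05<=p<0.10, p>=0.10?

p-value bracket: p>=0.10

Row totals [33, 37], col totals [53, 17], n=70
χ² = (23−24.99)²/24.99 + (10−8.01)²/8.01 + (30−28.01)²/28.01 + (7−8.99)²/8.99 = 1.2294
df = 1
p-value (upper-tail) = 0.26753
→ bracket: p>=0.10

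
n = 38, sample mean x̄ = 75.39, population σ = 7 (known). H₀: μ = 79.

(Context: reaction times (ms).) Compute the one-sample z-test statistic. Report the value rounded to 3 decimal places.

SE = σ/√n = 7/√38 = 1.1355
z = (x̄−μ₀)/SE = (75.39−79)/1.1355 = -3.1791

test statistic = -3.179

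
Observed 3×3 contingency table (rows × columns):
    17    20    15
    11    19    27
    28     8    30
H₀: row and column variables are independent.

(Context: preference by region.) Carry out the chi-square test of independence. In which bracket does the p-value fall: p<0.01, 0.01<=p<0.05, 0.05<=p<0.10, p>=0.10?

Row totals [52, 57, 66], col totals [56, 47, 72], n=175
χ² = (17−16.64)²/16.64 + (20−13.97)²/13.97 + (15−21.39)²/21.39 + (11−18.24)²/18.24 + (19−15.31)²/15.31 + (27−23.45)²/23.45 + (28−21.12)²/21.12 + (8−17.73)²/17.73 + (30−27.15)²/27.15 = 16.7028
df = 4
p-value (upper-tail) = 0.00221
→ bracket: p<0.01

p-value bracket: p<0.01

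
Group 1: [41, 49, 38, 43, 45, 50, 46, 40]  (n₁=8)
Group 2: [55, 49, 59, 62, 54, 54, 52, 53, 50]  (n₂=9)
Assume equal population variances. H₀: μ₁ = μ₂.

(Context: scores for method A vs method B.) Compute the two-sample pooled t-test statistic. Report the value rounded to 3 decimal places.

x̄₁=44.000, s₁=4.276, n₁=8
x̄₂=54.222, s₂=4.116, n₂=9
s_p² = [7·4.276² + 8·4.116²]/15 = 17.5704
SE = √(s_p²·(1/8+1/9)) = 2.0368
t = (44.000−54.222)/2.0368 = -5.0188
df = 15

test statistic = -5.019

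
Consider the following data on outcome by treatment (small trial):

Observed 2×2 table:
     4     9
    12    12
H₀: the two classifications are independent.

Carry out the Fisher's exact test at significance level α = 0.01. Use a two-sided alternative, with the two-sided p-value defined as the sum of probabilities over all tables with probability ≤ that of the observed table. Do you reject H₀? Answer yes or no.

reject H₀: no

Margins: r₁=13, r₂=24, c₁=16, c₂=21, n=37
p_obs = C(13,4)·C(24,12)/C(37,16); sum pmf over tables with pmf ≤ p_obs
p-value (two-sided) = 0.31486
At α=0.01: p ≥ α → fail to reject H₀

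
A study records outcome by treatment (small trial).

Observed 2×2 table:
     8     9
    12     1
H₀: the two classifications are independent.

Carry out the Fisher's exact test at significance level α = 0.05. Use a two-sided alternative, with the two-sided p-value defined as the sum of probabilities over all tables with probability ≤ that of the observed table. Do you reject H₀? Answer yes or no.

Margins: r₁=17, r₂=13, c₁=20, c₂=10, n=30
p_obs = C(17,8)·C(13,12)/C(30,20); sum pmf over tables with pmf ≤ p_obs
p-value (two-sided) = 0.01741
At α=0.05: p < α → reject H₀

reject H₀: yes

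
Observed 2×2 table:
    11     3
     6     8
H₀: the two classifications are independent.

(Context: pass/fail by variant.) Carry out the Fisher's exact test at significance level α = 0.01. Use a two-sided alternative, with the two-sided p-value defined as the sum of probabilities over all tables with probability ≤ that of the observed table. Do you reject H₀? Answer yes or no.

reject H₀: no

Margins: r₁=14, r₂=14, c₁=17, c₂=11, n=28
p_obs = C(14,11)·C(14,6)/C(28,17); sum pmf over tables with pmf ≤ p_obs
p-value (two-sided) = 0.12011
At α=0.01: p ≥ α → fail to reject H₀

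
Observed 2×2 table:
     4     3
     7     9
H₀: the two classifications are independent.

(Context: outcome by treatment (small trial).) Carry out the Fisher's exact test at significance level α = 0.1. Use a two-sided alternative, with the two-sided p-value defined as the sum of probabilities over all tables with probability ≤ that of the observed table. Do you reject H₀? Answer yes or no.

Margins: r₁=7, r₂=16, c₁=11, c₂=12, n=23
p_obs = C(7,4)·C(16,7)/C(23,11); sum pmf over tables with pmf ≤ p_obs
p-value (two-sided) = 0.66685
At α=0.1: p ≥ α → fail to reject H₀

reject H₀: no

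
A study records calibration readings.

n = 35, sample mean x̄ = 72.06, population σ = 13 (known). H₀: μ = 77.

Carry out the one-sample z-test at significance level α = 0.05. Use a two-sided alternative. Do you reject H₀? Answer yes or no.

SE = σ/√n = 13/√35 = 2.1974
z = (x̄−μ₀)/SE = (72.06−77)/2.1974 = -2.2481
p-value (two-sided) = 0.02457
At α=0.05: p < α → reject H₀

reject H₀: yes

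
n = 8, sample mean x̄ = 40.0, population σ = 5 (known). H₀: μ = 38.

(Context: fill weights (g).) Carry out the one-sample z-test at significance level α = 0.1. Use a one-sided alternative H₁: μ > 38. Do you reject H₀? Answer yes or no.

SE = σ/√n = 5/√8 = 1.7678
z = (x̄−μ₀)/SE = (40.0−38)/1.7678 = 1.1314
p-value (one-sided, H₁ greater) = 0.12895
At α=0.1: p ≥ α → fail to reject H₀

reject H₀: no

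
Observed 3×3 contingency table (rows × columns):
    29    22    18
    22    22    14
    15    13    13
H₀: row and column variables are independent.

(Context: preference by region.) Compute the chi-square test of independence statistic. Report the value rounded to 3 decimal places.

test statistic = 1.189

Row totals [69, 58, 41], col totals [66, 57, 45], n=168
χ² = (29−27.11)²/27.11 + (22−23.41)²/23.41 + (18−18.48)²/18.48 + (22−22.79)²/22.79 + (22−19.68)²/19.68 + (14−15.54)²/15.54 + (15−16.11)²/16.11 + (13−13.91)²/13.91 + (13−10.98)²/10.98 = 1.1890
df = 4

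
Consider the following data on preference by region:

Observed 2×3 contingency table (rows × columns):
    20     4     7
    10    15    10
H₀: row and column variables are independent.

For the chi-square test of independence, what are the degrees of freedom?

degrees of freedom = 2

df = (r−1)(c−1) = (2−1)·(3−1) = 2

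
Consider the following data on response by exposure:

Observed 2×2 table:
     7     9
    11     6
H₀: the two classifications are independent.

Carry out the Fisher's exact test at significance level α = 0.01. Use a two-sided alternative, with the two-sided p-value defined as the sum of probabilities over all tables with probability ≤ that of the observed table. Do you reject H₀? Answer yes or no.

Margins: r₁=16, r₂=17, c₁=18, c₂=15, n=33
p_obs = C(16,7)·C(17,11)/C(33,18); sum pmf over tables with pmf ≤ p_obs
p-value (two-sided) = 0.30283
At α=0.01: p ≥ α → fail to reject H₀

reject H₀: no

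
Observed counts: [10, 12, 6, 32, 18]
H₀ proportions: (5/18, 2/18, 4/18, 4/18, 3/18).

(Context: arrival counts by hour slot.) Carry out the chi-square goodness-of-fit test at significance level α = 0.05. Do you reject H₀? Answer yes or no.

n = 78; E_i = n·p_i = [21.67, 8.67, 17.33, 17.33, 13.00]
χ² = (10−21.67)²/21.67 + (12−8.67)²/8.67 + (6−17.33)²/17.33 + (32−17.33)²/17.33 + (18−13.00)²/13.00 = 29.3077
df = 4
p-value (upper-tail) = 0.00001
At α=0.05: p < α → reject H₀

reject H₀: yes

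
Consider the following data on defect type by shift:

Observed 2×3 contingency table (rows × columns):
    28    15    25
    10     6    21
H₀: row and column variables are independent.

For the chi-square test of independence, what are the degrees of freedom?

df = (r−1)(c−1) = (2−1)·(3−1) = 2

degrees of freedom = 2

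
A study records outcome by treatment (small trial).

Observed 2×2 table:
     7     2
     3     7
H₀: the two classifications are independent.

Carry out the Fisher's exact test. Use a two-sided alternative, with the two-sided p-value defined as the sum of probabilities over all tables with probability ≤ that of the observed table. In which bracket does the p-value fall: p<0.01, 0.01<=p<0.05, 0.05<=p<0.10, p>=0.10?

p-value bracket: 0.05<=p<0.10

Margins: r₁=9, r₂=10, c₁=10, c₂=9, n=19
p_obs = C(9,7)·C(10,3)/C(19,10); sum pmf over tables with pmf ≤ p_obs
p-value (two-sided) = 0.06978
→ bracket: 0.05<=p<0.10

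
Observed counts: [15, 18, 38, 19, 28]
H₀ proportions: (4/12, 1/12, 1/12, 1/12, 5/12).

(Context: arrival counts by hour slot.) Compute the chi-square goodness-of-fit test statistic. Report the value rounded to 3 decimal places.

n = 118; E_i = n·p_i = [39.33, 9.83, 9.83, 9.83, 49.17]
χ² = (15−39.33)²/39.33 + (18−9.83)²/9.83 + (38−9.83)²/9.83 + (19−9.83)²/9.83 + (28−49.17)²/49.17 = 120.1746
df = 4

test statistic = 120.175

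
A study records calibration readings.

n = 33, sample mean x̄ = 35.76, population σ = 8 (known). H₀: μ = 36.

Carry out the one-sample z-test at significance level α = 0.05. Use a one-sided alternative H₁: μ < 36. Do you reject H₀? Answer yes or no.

SE = σ/√n = 8/√33 = 1.3926
z = (x̄−μ₀)/SE = (35.76−36)/1.3926 = -0.1723
p-value (one-sided, H₁ less) = 0.43159
At α=0.05: p ≥ α → fail to reject H₀

reject H₀: no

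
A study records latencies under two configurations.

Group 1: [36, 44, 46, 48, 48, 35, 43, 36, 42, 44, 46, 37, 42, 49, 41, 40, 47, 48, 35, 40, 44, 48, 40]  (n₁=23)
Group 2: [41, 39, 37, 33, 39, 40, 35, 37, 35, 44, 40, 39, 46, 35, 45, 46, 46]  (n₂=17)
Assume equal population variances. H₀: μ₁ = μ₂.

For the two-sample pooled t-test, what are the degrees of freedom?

df = n₁ + n₂ − 2 = 23 + 17 − 2 = 38

degrees of freedom = 38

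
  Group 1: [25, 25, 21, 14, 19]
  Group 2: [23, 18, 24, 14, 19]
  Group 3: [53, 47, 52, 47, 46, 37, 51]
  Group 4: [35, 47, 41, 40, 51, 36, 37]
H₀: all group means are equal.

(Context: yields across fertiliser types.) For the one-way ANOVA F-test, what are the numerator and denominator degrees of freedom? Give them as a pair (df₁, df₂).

k = 4 groups, N = 24 total
df = (k−1, N−k) = (4−1, 24−4) = (3, 20)

degrees of freedom = [3, 20]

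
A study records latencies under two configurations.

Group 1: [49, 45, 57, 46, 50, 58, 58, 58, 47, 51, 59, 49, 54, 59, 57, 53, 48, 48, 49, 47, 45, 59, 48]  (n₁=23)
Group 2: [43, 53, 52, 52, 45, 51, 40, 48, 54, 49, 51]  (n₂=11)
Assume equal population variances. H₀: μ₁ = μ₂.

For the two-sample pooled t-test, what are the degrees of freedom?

df = n₁ + n₂ − 2 = 23 + 11 − 2 = 32

degrees of freedom = 32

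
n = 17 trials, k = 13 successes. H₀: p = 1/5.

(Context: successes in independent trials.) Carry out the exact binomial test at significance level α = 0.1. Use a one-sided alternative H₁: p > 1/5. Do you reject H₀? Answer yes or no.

reject H₀: yes

Exact binomial: n=17, k=13, p₀=1/5=0.2000
P(X≥13) from Σ C(n,i)·p₀^i·(1−p₀)^(n−i)
p-value (one-sided, H₁ greater) = 0.00000
At α=0.1: p < α → reject H₀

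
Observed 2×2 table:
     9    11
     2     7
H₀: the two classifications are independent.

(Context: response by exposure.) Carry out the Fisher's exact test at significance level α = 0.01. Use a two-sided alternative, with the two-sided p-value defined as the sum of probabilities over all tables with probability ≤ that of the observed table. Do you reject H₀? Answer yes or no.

Margins: r₁=20, r₂=9, c₁=11, c₂=18, n=29
p_obs = C(20,9)·C(9,2)/C(29,11); sum pmf over tables with pmf ≤ p_obs
p-value (two-sided) = 0.41183
At α=0.01: p ≥ α → fail to reject H₀

reject H₀: no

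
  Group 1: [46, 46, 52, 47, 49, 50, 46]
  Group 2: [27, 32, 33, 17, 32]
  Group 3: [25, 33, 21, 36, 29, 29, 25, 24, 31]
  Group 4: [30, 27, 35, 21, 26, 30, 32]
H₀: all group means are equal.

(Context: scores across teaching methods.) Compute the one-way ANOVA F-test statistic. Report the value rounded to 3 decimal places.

test statistic = 31.317

Group means [48.00, 28.20, 28.11, 28.71], grand mean 33.250
SSB = Σnᵢ(x̄ᵢ−x̄)² = 2032.133; SSW = ΣΣ(x−x̄ᵢ)² = 519.117
MSB = 2032.133/3 = 677.3775; MSW = 519.117/24 = 21.6299
F = MSB/MSW = 31.3167
df = (3, 24)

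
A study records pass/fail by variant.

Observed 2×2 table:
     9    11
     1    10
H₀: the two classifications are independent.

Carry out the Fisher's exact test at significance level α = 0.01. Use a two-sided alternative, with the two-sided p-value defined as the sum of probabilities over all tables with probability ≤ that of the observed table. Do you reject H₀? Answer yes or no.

Margins: r₁=20, r₂=11, c₁=10, c₂=21, n=31
p_obs = C(20,9)·C(11,1)/C(31,10); sum pmf over tables with pmf ≤ p_obs
p-value (two-sided) = 0.05504
At α=0.01: p ≥ α → fail to reject H₀

reject H₀: no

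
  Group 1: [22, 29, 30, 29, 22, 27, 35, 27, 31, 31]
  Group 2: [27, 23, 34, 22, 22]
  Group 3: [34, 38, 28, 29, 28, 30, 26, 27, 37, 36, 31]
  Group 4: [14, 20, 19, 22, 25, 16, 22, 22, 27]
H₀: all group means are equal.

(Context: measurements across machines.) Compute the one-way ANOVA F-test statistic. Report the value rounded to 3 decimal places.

Group means [28.30, 25.60, 31.27, 20.78], grand mean 26.914
SSB = Σnᵢ(x̄ᵢ−x̄)² = 575.705; SSW = ΣΣ(x−x̄ᵢ)² = 567.037
MSB = 575.705/3 = 191.9018; MSW = 567.037/31 = 18.2915
F = MSB/MSW = 10.4913
df = (3, 31)

test statistic = 10.491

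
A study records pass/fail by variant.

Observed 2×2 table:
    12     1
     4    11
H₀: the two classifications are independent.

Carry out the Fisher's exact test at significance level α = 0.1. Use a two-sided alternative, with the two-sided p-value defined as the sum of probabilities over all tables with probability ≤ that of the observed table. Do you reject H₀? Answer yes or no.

Margins: r₁=13, r₂=15, c₁=16, c₂=12, n=28
p_obs = C(13,12)·C(15,4)/C(28,16); sum pmf over tables with pmf ≤ p_obs
p-value (two-sided) = 0.00064
At α=0.1: p < α → reject H₀

reject H₀: yes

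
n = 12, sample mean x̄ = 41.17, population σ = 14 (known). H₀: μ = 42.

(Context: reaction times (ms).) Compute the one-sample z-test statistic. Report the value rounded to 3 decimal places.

test statistic = -0.205

SE = σ/√n = 14/√12 = 4.0415
z = (x̄−μ₀)/SE = (41.17−42)/4.0415 = -0.2054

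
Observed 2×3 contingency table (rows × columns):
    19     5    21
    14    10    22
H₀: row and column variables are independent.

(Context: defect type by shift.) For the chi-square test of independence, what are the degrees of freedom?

df = (r−1)(c−1) = (2−1)·(3−1) = 2

degrees of freedom = 2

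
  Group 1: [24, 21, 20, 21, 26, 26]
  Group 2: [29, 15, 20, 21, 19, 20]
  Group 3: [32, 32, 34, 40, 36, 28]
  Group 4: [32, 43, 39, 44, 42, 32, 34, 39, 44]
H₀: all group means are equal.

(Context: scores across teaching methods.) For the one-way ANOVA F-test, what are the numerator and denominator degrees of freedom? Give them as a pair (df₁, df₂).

k = 4 groups, N = 27 total
df = (k−1, N−k) = (4−1, 27−4) = (3, 23)

degrees of freedom = [3, 23]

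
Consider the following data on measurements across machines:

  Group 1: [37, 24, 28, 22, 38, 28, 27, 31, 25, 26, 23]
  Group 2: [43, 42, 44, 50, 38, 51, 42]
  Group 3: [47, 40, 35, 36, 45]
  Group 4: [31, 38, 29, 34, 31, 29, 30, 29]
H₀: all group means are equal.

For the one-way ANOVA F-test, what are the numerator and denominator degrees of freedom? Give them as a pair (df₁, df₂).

degrees of freedom = [3, 27]

k = 4 groups, N = 31 total
df = (k−1, N−k) = (4−1, 31−4) = (3, 27)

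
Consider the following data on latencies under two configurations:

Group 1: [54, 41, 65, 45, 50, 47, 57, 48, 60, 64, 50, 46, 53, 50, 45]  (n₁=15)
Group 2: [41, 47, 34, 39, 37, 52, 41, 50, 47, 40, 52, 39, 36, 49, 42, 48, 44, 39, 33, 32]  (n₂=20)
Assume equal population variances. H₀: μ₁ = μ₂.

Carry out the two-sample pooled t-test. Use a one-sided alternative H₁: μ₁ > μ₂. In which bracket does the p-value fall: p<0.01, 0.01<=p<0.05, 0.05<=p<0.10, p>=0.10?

x̄₁=51.667, s₁=7.138, n₁=15
x̄₂=42.100, s₂=6.248, n₂=20
s_p² = [14·7.138² + 19·6.248²]/33 = 44.0949
SE = √(s_p²·(1/15+1/20)) = 2.2681
t = (51.667−42.100)/2.2681 = 4.2179
df = 33
p-value (one-sided, H₁ greater) = 0.00009
→ bracket: p<0.01

p-value bracket: p<0.01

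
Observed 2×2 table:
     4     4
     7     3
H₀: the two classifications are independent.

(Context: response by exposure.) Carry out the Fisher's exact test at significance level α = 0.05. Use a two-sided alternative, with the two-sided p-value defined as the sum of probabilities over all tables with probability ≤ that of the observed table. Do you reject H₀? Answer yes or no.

reject H₀: no

Margins: r₁=8, r₂=10, c₁=11, c₂=7, n=18
p_obs = C(8,4)·C(10,7)/C(18,11); sum pmf over tables with pmf ≤ p_obs
p-value (two-sided) = 0.63047
At α=0.05: p ≥ α → fail to reject H₀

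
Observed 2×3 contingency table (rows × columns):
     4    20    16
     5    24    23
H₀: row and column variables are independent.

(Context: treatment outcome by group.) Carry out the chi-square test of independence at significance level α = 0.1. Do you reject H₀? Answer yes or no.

Row totals [40, 52], col totals [9, 44, 39], n=92
χ² = (4−3.91)²/3.91 + (20−19.13)²/19.13 + (16−16.96)²/16.96 + (5−5.09)²/5.09 + (24−24.87)²/24.87 + (23−22.04)²/22.04 = 0.1688
df = 2
p-value (upper-tail) = 0.91906
At α=0.1: p ≥ α → fail to reject H₀

reject H₀: no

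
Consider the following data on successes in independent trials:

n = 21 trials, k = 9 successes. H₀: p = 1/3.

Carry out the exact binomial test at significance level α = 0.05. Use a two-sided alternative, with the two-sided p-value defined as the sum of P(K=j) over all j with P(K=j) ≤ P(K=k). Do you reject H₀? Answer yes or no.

Exact binomial: n=21, k=9, p₀=1/3=0.3333
P(X=j) = C(n,j)·p₀^j·(1−p₀)^(n−j); p = Σ P(X=j) over j with P(X=j) ≤ P(X=9)
p-value (two-sided) = 0.36103
At α=0.05: p ≥ α → fail to reject H₀

reject H₀: no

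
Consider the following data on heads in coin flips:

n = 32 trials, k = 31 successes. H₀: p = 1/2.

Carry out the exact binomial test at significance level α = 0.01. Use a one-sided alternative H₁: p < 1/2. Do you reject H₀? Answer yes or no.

Exact binomial: n=32, k=31, p₀=1/2=0.5000
P(X≤31) from Σ C(n,i)·p₀^i·(1−p₀)^(n−i)
p-value (one-sided, H₁ less) = 1.00000
At α=0.01: p ≥ α → fail to reject H₀

reject H₀: no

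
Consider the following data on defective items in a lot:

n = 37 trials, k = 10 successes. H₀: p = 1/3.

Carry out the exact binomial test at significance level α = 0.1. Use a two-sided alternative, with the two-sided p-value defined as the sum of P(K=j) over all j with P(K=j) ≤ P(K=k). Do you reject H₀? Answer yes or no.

Exact binomial: n=37, k=10, p₀=1/3=0.3333
P(X=j) = C(n,j)·p₀^j·(1−p₀)^(n−j); p = Σ P(X=j) over j with P(X=j) ≤ P(X=10)
p-value (two-sided) = 0.48802
At α=0.1: p ≥ α → fail to reject H₀

reject H₀: no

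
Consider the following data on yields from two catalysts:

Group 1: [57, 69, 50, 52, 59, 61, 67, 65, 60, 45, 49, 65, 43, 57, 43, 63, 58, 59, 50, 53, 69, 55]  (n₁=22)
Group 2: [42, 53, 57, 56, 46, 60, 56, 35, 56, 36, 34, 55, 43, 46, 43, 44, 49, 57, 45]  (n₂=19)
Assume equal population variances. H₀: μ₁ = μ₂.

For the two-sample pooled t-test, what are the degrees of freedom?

df = n₁ + n₂ − 2 = 22 + 19 − 2 = 39

degrees of freedom = 39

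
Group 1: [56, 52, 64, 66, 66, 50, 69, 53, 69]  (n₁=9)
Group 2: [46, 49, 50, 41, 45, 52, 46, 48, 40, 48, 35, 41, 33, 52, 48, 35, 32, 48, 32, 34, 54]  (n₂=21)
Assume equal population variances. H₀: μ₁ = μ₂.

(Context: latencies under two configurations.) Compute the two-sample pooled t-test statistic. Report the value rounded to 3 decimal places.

test statistic = 5.859

x̄₁=60.556, s₁=7.715, n₁=9
x̄₂=43.286, s₂=7.267, n₂=21
s_p² = [8·7.715² + 20·7.267²]/28 = 54.7324
SE = √(s_p²·(1/9+1/21)) = 2.9475
t = (60.556−43.286)/2.9475 = 5.8592
df = 28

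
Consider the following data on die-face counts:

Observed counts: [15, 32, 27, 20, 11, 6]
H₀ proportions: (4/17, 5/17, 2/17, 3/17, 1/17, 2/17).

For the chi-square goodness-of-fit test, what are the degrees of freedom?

df = k − 1 = 6 − 1 = 5

degrees of freedom = 5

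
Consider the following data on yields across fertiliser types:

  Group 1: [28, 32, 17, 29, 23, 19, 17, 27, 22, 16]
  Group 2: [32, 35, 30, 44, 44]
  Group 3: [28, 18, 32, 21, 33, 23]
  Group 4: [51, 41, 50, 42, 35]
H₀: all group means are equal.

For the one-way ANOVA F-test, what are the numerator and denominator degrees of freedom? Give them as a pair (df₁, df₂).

k = 4 groups, N = 26 total
df = (k−1, N−k) = (4−1, 26−4) = (3, 22)

degrees of freedom = [3, 22]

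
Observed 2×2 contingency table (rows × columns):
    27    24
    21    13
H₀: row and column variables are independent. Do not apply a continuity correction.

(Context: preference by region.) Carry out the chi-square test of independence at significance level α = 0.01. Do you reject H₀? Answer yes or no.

reject H₀: no

Row totals [51, 34], col totals [48, 37], n=85
χ² = (27−28.80)²/28.80 + (24−22.20)²/22.20 + (21−19.20)²/19.20 + (13−14.80)²/14.80 = 0.6461
df = 1
p-value (upper-tail) = 0.42151
At α=0.01: p ≥ α → fail to reject H₀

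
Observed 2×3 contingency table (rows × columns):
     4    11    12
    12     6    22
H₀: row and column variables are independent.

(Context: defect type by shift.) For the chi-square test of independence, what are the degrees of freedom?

degrees of freedom = 2

df = (r−1)(c−1) = (2−1)·(3−1) = 2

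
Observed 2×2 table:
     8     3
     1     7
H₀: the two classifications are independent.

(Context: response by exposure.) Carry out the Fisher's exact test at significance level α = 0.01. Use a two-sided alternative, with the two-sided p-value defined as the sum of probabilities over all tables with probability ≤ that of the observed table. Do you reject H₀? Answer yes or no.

Margins: r₁=11, r₂=8, c₁=9, c₂=10, n=19
p_obs = C(11,8)·C(8,1)/C(19,9); sum pmf over tables with pmf ≤ p_obs
p-value (two-sided) = 0.01977
At α=0.01: p ≥ α → fail to reject H₀

reject H₀: no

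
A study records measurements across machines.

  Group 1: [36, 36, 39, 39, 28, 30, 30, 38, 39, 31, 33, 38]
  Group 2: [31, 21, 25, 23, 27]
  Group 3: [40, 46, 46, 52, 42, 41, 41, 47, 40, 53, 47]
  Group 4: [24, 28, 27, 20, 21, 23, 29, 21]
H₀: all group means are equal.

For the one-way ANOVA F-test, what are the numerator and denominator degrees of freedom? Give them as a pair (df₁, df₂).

k = 4 groups, N = 36 total
df = (k−1, N−k) = (4−1, 36−4) = (3, 32)

degrees of freedom = [3, 32]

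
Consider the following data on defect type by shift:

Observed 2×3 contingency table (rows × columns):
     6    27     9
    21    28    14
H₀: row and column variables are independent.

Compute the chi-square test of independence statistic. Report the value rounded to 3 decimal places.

test statistic = 5.457

Row totals [42, 63], col totals [27, 55, 23], n=105
χ² = (6−10.80)²/10.80 + (27−22.00)²/22.00 + (9−9.20)²/9.20 + (21−16.20)²/16.20 + (28−33.00)²/33.00 + (14−13.80)²/13.80 = 5.4567
df = 2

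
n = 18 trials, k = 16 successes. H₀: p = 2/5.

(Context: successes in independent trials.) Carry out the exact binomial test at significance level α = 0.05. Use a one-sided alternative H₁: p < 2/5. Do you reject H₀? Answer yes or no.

Exact binomial: n=18, k=16, p₀=2/5=0.4000
P(X≤16) from Σ C(n,i)·p₀^i·(1−p₀)^(n−i)
p-value (one-sided, H₁ less) = 1.00000
At α=0.05: p ≥ α → fail to reject H₀

reject H₀: no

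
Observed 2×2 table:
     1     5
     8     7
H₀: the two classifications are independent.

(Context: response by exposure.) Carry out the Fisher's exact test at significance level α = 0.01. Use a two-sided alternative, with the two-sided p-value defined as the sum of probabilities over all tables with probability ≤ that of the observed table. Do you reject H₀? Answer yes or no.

reject H₀: no

Margins: r₁=6, r₂=15, c₁=9, c₂=12, n=21
p_obs = C(6,1)·C(15,8)/C(21,9); sum pmf over tables with pmf ≤ p_obs
p-value (two-sided) = 0.17780
At α=0.01: p ≥ α → fail to reject H₀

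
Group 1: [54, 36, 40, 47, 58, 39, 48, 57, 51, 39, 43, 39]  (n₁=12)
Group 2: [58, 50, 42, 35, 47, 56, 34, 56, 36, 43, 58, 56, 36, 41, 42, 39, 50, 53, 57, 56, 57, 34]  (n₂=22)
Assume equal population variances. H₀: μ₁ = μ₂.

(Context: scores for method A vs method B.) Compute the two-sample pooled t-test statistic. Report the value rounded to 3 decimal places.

test statistic = -0.381

x̄₁=45.917, s₁=7.692, n₁=12
x̄₂=47.091, s₂=9.023, n₂=22
s_p² = [11·7.692² + 21·9.023²]/32 = 73.7730
SE = √(s_p²·(1/12+1/22)) = 3.0824
t = (45.917−47.091)/3.0824 = -0.3810
df = 32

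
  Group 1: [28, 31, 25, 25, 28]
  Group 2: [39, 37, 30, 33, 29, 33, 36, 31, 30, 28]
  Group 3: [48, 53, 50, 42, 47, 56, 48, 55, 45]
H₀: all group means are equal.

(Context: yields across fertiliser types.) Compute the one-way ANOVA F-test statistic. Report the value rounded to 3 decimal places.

Group means [27.40, 32.60, 49.33], grand mean 37.792
SSB = Σnᵢ(x̄ᵢ−x̄)² = 2008.358; SSW = ΣΣ(x−x̄ᵢ)² = 319.600
MSB = 2008.358/2 = 1004.1792; MSW = 319.600/21 = 15.2190
F = MSB/MSW = 65.9817
df = (2, 21)

test statistic = 65.982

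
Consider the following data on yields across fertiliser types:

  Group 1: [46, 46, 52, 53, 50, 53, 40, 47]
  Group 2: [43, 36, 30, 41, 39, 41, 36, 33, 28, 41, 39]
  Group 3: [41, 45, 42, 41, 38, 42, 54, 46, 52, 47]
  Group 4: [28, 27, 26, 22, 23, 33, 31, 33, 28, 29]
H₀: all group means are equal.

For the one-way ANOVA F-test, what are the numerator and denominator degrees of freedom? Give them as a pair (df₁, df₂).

k = 4 groups, N = 39 total
df = (k−1, N−k) = (4−1, 39−4) = (3, 35)

degrees of freedom = [3, 35]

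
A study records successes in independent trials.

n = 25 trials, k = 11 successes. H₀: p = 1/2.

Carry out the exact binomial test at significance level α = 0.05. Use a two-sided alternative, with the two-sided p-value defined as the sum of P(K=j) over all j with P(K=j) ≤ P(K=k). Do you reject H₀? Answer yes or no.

Exact binomial: n=25, k=11, p₀=1/2=0.5000
P(X=j) = C(n,j)·p₀^j·(1−p₀)^(n−j); p = Σ P(X=j) over j with P(X=j) ≤ P(X=11)
p-value (two-sided) = 0.69004
At α=0.05: p ≥ α → fail to reject H₀

reject H₀: no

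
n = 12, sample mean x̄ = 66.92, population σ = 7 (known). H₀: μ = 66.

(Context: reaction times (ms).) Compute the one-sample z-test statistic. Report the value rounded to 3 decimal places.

SE = σ/√n = 7/√12 = 2.0207
z = (x̄−μ₀)/SE = (66.92−66)/2.0207 = 0.4553

test statistic = 0.455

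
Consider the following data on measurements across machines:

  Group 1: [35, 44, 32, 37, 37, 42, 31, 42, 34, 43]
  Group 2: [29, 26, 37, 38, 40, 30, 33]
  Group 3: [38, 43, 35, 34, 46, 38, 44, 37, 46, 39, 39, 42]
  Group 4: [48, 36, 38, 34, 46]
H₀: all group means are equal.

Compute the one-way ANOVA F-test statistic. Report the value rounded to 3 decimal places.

Group means [37.70, 33.29, 40.08, 40.40], grand mean 38.029
SSB = Σnᵢ(x̄ᵢ−x̄)² = 237.325; SSW = ΣΣ(x−x̄ᵢ)² = 703.645
MSB = 237.325/3 = 79.1085; MSW = 703.645/30 = 23.4548
F = MSB/MSW = 3.3728
df = (3, 30)

test statistic = 3.373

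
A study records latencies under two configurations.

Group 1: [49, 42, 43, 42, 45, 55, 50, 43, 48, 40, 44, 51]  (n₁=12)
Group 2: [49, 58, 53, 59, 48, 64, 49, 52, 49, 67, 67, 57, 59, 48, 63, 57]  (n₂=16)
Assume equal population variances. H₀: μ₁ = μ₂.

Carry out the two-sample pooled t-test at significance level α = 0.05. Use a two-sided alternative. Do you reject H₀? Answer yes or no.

reject H₀: yes

x̄₁=46.000, s₁=4.533, n₁=12
x̄₂=56.188, s₂=6.725, n₂=16
s_p² = [11·4.533² + 15·6.725²]/26 = 34.7861
SE = √(s_p²·(1/12+1/16)) = 2.2523
t = (46.000−56.188)/2.2523 = -4.5231
df = 26
p-value (two-sided) = 0.00012
At α=0.05: p < α → reject H₀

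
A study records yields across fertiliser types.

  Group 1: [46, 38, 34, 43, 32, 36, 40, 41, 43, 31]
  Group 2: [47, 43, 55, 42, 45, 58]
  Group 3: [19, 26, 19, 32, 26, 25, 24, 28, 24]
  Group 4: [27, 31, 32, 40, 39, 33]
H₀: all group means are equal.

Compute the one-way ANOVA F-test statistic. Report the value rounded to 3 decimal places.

test statistic = 27.092

Group means [38.40, 48.33, 24.78, 33.67], grand mean 35.452
SSB = Σnᵢ(x̄ᵢ−x̄)² = 2127.055; SSW = ΣΣ(x−x̄ᵢ)² = 706.622
MSB = 2127.055/3 = 709.0184; MSW = 706.622/27 = 26.1712
F = MSB/MSW = 27.0916
df = (3, 27)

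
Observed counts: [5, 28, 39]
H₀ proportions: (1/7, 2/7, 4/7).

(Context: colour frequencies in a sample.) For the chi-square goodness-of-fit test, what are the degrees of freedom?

df = k − 1 = 3 − 1 = 2

degrees of freedom = 2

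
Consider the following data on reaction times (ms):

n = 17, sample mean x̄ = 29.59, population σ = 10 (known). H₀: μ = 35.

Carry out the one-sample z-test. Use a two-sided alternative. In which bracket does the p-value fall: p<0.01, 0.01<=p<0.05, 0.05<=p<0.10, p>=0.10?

p-value bracket: 0.01<=p<0.05

SE = σ/√n = 10/√17 = 2.4254
z = (x̄−μ₀)/SE = (29.59−35)/2.4254 = -2.2306
p-value (two-sided) = 0.02571
→ bracket: 0.01<=p<0.05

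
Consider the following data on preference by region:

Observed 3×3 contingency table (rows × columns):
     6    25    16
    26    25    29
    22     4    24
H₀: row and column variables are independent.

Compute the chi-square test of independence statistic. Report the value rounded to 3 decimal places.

test statistic = 25.671

Row totals [47, 80, 50], col totals [54, 54, 69], n=177
χ² = (6−14.34)²/14.34 + (25−14.34)²/14.34 + (16−18.32)²/18.32 + (26−24.41)²/24.41 + (25−24.41)²/24.41 + (29−31.19)²/31.19 + (22−15.25)²/15.25 + (4−15.25)²/15.25 + (24−19.49)²/19.49 = 25.6711
df = 4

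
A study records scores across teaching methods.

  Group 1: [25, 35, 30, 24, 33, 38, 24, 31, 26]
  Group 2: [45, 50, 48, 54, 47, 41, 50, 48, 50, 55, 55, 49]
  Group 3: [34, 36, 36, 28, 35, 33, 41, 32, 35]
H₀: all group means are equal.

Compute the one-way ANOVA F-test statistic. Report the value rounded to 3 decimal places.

test statistic = 62.167

Group means [29.56, 49.33, 34.44], grand mean 38.933
SSB = Σnᵢ(x̄ᵢ−x̄)² = 2270.756; SSW = ΣΣ(x−x̄ᵢ)² = 493.111
MSB = 2270.756/2 = 1135.3778; MSW = 493.111/27 = 18.2634
F = MSB/MSW = 62.1669
df = (2, 27)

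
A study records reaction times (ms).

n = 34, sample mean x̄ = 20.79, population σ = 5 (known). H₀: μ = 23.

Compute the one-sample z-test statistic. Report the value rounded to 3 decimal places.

SE = σ/√n = 5/√34 = 0.8575
z = (x̄−μ₀)/SE = (20.79−23)/0.8575 = -2.5773

test statistic = -2.577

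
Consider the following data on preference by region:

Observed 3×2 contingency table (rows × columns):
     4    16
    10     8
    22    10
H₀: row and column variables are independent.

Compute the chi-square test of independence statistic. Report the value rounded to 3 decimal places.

Row totals [20, 18, 32], col totals [36, 34], n=70
χ² = (4−10.29)²/10.29 + (16−9.71)²/9.71 + (10−9.26)²/9.26 + (8−8.74)²/8.74 + (22−16.46)²/16.46 + (10−15.54)²/15.54 = 11.8748
df = 2

test statistic = 11.875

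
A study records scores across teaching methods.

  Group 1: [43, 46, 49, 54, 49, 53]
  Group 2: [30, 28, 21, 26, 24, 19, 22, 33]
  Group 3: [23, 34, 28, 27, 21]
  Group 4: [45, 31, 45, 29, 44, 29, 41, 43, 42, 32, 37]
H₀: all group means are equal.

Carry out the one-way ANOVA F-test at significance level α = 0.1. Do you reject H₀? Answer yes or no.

reject H₀: yes

Group means [49.00, 25.38, 26.60, 38.00], grand mean 34.933
SSB = Σnᵢ(x̄ᵢ−x̄)² = 2368.792; SSW = ΣΣ(x−x̄ᵢ)² = 779.075
MSB = 2368.792/3 = 789.5972; MSW = 779.075/26 = 29.9644
F = MSB/MSW = 26.3512
df = (3, 26)
p-value (upper-tail) = 0.00000
At α=0.1: p < α → reject H₀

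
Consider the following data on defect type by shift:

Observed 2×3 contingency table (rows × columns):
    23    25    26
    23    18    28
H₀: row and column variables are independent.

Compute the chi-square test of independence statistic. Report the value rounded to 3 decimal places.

Row totals [74, 69], col totals [46, 43, 54], n=143
χ² = (23−23.80)²/23.80 + (25−22.25)²/22.25 + (26−27.94)²/27.94 + (23−22.20)²/22.20 + (18−20.75)²/20.75 + (28−26.06)²/26.06 = 1.0401
df = 2

test statistic = 1.040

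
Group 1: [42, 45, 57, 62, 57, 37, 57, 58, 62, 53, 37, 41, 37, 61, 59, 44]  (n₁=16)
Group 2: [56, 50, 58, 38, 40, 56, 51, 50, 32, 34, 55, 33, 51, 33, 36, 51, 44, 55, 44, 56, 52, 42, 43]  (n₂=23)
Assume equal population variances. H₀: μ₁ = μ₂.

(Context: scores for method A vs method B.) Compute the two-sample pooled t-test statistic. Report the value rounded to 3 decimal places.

x̄₁=50.562, s₁=9.723, n₁=16
x̄₂=46.087, s₂=8.686, n₂=23
s_p² = [15·9.723² + 22·8.686²]/37 = 83.1828
SE = √(s_p²·(1/16+1/23)) = 2.9691
t = (50.562−46.087)/2.9691 = 1.5074
df = 37

test statistic = 1.507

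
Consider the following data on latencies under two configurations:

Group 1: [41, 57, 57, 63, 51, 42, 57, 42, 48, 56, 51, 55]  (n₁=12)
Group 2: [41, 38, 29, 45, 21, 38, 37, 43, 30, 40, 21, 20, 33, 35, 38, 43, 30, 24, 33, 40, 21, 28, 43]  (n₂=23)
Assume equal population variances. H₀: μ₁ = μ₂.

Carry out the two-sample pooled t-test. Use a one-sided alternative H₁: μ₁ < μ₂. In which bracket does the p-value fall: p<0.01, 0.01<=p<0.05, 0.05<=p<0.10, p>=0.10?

p-value bracket: p>=0.10

x̄₁=51.667, s₁=7.127, n₁=12
x̄₂=33.522, s₂=8.078, n₂=23
s_p² = [11·7.127² + 22·8.078²]/33 = 60.4365
SE = √(s_p²·(1/12+1/23)) = 2.7684
t = (51.667−33.522)/2.7684 = 6.5543
df = 33
p-value (one-sided, H₁ less) = 1.00000
→ bracket: p>=0.10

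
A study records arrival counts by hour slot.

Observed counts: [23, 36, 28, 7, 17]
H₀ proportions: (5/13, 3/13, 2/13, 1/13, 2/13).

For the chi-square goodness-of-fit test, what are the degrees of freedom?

degrees of freedom = 4

df = k − 1 = 5 − 1 = 4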